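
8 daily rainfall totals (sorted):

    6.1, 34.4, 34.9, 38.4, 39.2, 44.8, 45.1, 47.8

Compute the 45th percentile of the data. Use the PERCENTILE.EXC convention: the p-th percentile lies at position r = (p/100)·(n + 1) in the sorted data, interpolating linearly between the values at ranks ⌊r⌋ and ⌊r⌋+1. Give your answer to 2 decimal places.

n = 8.
r = (45/100)·(8 + 1) = 4.05.
Rank 4 is 38.4 and rank 5 is 39.2.
Interpolate: 38.4 + 0.05·(39.2 − 38.4) = 38.4 + 0.05·0.8 = 38.44.

38.44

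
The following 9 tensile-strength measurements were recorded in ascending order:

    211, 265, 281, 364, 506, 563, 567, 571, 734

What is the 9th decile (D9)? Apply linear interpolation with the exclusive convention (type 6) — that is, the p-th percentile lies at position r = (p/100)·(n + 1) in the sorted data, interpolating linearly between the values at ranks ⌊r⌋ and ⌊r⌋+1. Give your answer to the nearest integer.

734

n = 9.
r = (90/100)·(9 + 1) = 9.
r is an integer, so P90 is the value at rank 9: 734.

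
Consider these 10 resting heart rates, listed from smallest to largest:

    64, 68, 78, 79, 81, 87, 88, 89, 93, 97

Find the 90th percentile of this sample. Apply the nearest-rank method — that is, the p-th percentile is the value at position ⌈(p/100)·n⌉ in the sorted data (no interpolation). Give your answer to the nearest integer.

93

n = 10.
Position = ⌈90/100 · 10⌉ = ⌈9⌉ = 9.
The value at rank 9 is 93.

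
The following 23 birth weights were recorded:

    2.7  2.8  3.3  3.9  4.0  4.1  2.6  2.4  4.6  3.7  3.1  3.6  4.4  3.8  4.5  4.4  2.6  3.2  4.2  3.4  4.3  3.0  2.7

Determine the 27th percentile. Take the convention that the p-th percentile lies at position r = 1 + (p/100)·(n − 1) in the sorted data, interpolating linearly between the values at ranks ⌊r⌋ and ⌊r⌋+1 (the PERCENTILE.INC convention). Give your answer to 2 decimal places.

2.99

Sorted: 2.4, 2.6, 2.6, 2.7, 2.7, 2.8, 3.0, 3.1, 3.2, 3.3, 3.4, 3.6, 3.7, 3.8, 3.9, 4.0, 4.1, 4.2, 4.3, 4.4, 4.4, 4.5, 4.6.
n = 23.
r = 1 + (27/100)·(23 − 1) = 1 + 5.94 = 6.94.
Rank 6 is 2.8 and rank 7 is 3.0.
Interpolate: 2.8 + 0.94·(3.0 − 2.8) = 2.8 + 0.94·0.2 = 2.988.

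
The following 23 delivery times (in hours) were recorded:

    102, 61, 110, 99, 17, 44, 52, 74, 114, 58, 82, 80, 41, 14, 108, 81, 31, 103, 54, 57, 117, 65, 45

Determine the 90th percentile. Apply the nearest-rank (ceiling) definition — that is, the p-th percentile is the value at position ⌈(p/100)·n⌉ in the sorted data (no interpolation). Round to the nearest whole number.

Sorted: 14, 17, 31, 41, 44, 45, 52, 54, 57, 58, 61, 65, 74, 80, 81, 82, 99, 102, 103, 108, 110, 114, 117.
n = 23.
Position = ⌈90/100 · 23⌉ = ⌈20.7⌉ = 21.
The value at rank 21 is 110.

110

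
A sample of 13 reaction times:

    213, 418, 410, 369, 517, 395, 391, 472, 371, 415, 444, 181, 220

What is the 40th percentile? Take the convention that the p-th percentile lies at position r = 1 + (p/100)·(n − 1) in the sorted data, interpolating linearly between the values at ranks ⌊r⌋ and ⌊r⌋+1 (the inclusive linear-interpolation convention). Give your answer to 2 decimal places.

387.00

Sorted: 181, 213, 220, 369, 371, 391, 395, 410, 415, 418, 444, 472, 517.
n = 13.
r = 1 + (40/100)·(13 − 1) = 1 + 4.8 = 5.8.
Rank 5 is 371 and rank 6 is 391.
Interpolate: 371 + 0.8·(391 − 371) = 371 + 0.8·20 = 387.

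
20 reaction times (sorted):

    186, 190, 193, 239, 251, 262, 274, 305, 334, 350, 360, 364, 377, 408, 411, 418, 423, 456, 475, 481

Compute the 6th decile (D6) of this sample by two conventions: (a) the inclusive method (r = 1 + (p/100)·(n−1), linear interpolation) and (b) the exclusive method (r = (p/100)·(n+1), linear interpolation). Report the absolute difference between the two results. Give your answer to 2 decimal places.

n = 20.
(a) r = 12.4; between ranks 12 (364) and 13 (377): 369.2.
(b) r = 12.6; between ranks 12 (364) and 13 (377): 371.8.
|369.2 − 371.8| = 2.6.

2.60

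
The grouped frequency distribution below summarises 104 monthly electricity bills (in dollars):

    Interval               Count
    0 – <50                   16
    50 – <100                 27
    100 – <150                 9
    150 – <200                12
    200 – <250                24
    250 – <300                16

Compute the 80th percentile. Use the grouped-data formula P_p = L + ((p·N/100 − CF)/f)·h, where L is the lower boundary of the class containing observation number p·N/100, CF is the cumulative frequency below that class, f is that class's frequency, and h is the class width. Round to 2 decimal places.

240.00

N = 104; target position k = 80/100 · 104 = 83.2.
Cumulative frequencies: 16, 43, 52, 64, 88, 104.
Observation 83.2 falls in the class 200 – <250.
L = 200, CF = 64, f = 24, h = 50.
P80 = 200 + ((83.2 − 64)/24)·50 = 200 + 40 = 240.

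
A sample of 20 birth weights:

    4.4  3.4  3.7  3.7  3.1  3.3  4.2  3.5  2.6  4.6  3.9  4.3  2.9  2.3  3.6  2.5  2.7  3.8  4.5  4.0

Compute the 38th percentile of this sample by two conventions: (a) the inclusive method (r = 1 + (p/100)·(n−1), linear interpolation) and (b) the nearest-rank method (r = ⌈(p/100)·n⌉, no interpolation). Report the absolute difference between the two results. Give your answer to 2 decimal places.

Sorted: 2.3, 2.5, 2.6, 2.7, 2.9, 3.1, 3.3, 3.4, 3.5, 3.6, 3.7, 3.7, 3.8, 3.9, 4.0, 4.2, 4.3, 4.4, 4.5, 4.6.
n = 20.
(a) r = 8.22; between ranks 8 (3.4) and 9 (3.5): 3.422.
(b) the nearest-rank method: rank 8 → 3.4.
|3.422 − 3.4| = 0.022.

0.02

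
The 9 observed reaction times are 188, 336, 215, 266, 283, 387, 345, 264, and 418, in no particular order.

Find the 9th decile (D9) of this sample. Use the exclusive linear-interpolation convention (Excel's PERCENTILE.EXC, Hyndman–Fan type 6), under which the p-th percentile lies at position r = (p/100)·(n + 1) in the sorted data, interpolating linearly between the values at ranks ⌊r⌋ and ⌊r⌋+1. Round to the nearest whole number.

Sorted: 188, 215, 264, 266, 283, 336, 345, 387, 418.
n = 9.
r = (90/100)·(9 + 1) = 9.
r is an integer, so P90 is the value at rank 9: 418.

418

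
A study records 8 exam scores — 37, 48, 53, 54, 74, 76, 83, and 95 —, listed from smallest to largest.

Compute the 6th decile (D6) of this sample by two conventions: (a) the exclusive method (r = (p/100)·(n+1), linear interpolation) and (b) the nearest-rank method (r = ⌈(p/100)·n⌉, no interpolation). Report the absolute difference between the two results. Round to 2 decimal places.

0.80

n = 8.
(a) r = 5.4; between ranks 5 (74) and 6 (76): 74.8.
(b) the nearest-rank method: rank 5 → 74.
|74.8 − 74| = 0.8.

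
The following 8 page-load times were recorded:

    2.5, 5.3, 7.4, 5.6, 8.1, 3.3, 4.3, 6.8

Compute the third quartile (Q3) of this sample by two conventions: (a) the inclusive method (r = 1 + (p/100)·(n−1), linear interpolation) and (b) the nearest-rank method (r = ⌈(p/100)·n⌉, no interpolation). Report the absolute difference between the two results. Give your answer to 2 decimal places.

0.15

Sorted: 2.5, 3.3, 4.3, 5.3, 5.6, 6.8, 7.4, 8.1.
n = 8.
(a) r = 6.25; between ranks 6 (6.8) and 7 (7.4): 6.95.
(b) the nearest-rank method: rank 6 → 6.8.
|6.95 − 6.8| = 0.15.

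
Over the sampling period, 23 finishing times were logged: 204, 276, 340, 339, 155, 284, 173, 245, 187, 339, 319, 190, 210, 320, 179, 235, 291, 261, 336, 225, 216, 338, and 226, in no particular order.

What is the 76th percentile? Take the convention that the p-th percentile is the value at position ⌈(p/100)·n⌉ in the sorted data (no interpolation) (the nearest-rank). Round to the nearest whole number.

320

Sorted: 155, 173, 179, 187, 190, 204, 210, 216, 225, 226, 235, 245, 261, 276, 284, 291, 319, 320, 336, 338, 339, 339, 340.
n = 23.
Position = ⌈76/100 · 23⌉ = ⌈17.48⌉ = 18.
The value at rank 18 is 320.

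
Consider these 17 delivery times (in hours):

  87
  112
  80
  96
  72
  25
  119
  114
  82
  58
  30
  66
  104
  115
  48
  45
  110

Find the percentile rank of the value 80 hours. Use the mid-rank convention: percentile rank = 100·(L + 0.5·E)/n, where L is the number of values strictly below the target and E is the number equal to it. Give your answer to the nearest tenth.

44.1

Sorted: 25, 30, 45, 48, 58, 66, 72, 80, 82, 87, 96, 104, 110, 112, 114, 115, 119.
Count below 80: L = 7; count equal: E = 1; n = 17.
Percentile rank = 100·(7 + 0.5·1)/17 = 100·7.5/17 = 44.12.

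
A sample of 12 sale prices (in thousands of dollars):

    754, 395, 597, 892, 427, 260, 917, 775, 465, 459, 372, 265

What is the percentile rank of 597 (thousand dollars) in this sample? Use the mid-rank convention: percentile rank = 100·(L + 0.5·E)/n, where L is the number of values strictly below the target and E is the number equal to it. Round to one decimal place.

Sorted: 260, 265, 372, 395, 427, 459, 465, 597, 754, 775, 892, 917.
Count below 597: L = 7; count equal: E = 1; n = 12.
Percentile rank = 100·(7 + 0.5·1)/12 = 100·7.5/12 = 62.5.

62.5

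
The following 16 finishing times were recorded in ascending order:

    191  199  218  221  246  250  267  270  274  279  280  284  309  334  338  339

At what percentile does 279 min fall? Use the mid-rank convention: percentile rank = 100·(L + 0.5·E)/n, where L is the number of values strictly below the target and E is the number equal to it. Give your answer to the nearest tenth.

Count below 279: L = 9; count equal: E = 1; n = 16.
Percentile rank = 100·(9 + 0.5·1)/16 = 100·9.5/16 = 59.38.

59.4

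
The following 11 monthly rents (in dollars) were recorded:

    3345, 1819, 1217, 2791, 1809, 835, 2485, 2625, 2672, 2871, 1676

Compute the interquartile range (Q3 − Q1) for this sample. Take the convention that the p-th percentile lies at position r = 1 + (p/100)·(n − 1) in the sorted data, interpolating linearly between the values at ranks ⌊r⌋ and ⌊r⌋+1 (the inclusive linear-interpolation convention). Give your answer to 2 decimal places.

Sorted: 835, 1217, 1676, 1809, 1819, 2485, 2625, 2672, 2791, 2871, 3345.
n = 11.
P25: r = 3.5; ranks 3–4 are 1676, 1809; interpolating gives 1742.5.
P75: r = 8.5; ranks 8–9 are 2672, 2791; interpolating gives 2731.5.
Difference: 2731.5 − 1742.5 = 989.

989.00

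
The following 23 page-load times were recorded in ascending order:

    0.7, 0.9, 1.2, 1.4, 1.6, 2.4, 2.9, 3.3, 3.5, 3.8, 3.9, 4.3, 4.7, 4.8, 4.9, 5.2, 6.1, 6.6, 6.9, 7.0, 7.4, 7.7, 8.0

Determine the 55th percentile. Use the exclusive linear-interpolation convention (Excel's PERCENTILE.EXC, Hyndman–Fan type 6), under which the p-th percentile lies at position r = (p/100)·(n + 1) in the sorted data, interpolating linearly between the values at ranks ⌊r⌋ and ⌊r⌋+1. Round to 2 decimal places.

4.72

n = 23.
r = (55/100)·(23 + 1) = 13.2.
Rank 13 is 4.7 and rank 14 is 4.8.
Interpolate: 4.7 + 0.2·(4.8 − 4.7) = 4.7 + 0.2·0.1 = 4.72.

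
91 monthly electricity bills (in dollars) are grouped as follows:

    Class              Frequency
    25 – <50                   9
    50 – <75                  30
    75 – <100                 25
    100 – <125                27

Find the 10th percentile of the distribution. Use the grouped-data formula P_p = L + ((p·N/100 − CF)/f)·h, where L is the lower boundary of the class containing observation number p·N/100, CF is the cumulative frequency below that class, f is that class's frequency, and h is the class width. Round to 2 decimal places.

50.08

N = 91; target position k = 10/100 · 91 = 9.1.
Cumulative frequencies: 9, 39, 64, 91.
Observation 9.1 falls in the class 50 – <75.
L = 50, CF = 9, f = 30, h = 25.
P10 = 50 + ((9.1 − 9)/30)·25 = 50 + 0.0833333 = 50.0833.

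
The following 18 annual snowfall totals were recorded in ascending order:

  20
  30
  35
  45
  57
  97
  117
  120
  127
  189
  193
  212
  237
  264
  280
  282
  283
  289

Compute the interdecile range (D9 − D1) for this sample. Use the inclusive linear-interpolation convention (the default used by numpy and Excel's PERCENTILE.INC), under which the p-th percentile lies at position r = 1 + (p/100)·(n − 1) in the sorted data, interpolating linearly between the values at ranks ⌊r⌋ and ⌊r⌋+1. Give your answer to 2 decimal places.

248.80

n = 18.
P10: r = 2.7; ranks 2–3 are 30, 35; interpolating gives 33.5.
P90: r = 16.3; ranks 16–17 are 282, 283; interpolating gives 282.3.
Difference: 282.3 − 33.5 = 248.8.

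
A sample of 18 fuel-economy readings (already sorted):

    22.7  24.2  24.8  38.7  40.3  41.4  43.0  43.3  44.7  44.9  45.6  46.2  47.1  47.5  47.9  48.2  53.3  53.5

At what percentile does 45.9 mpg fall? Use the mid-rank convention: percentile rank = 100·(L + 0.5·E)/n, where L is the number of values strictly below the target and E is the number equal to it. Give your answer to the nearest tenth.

61.1

Count below 45.9: L = 11; count equal: E = 0; n = 18.
Percentile rank = 100·(11 + 0.5·0)/18 = 100·11/18 = 61.11.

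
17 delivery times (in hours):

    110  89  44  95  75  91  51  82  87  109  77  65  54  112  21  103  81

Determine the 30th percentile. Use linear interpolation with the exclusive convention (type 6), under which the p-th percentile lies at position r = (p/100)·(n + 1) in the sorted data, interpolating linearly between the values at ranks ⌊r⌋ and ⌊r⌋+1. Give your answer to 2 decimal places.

Sorted: 21, 44, 51, 54, 65, 75, 77, 81, 82, 87, 89, 91, 95, 103, 109, 110, 112.
n = 17.
r = (30/100)·(17 + 1) = 5.4.
Rank 5 is 65 and rank 6 is 75.
Interpolate: 65 + 0.4·(75 − 65) = 65 + 0.4·10 = 69.

69.00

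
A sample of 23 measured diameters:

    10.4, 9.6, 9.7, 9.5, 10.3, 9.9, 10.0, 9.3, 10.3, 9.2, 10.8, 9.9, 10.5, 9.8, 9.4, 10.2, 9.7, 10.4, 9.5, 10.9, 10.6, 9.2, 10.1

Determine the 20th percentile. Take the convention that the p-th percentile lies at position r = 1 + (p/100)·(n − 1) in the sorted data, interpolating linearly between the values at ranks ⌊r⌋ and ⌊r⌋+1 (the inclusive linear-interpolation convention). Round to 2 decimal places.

Sorted: 9.2, 9.2, 9.3, 9.4, 9.5, 9.5, 9.6, 9.7, 9.7, 9.8, 9.9, 9.9, 10.0, 10.1, 10.2, 10.3, 10.3, 10.4, 10.4, 10.5, 10.6, 10.8, 10.9.
n = 23.
r = 1 + (20/100)·(23 − 1) = 1 + 4.4 = 5.4.
Rank 5 is 9.5 and rank 6 is 9.5.
Interpolate: 9.5 + 0.4·(9.5 − 9.5) = 9.5 + 0.4·0 = 9.5.

9.50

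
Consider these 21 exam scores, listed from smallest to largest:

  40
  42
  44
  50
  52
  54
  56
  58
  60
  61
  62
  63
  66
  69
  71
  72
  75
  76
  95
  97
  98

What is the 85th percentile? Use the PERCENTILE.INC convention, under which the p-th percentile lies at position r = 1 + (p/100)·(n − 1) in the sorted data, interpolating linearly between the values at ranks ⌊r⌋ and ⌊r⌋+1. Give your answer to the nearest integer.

n = 21.
r = 1 + (85/100)·(21 − 1) = 1 + 17 = 18.
r is an integer, so P85 is the value at rank 18: 76.

76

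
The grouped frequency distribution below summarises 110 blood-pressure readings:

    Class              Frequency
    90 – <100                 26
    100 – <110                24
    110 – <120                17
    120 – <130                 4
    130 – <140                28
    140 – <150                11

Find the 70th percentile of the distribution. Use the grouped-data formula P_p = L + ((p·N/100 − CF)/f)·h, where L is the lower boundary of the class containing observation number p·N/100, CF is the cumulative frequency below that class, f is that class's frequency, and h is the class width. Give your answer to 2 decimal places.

132.14

N = 110; target position k = 70/100 · 110 = 77.
Cumulative frequencies: 26, 50, 67, 71, 99, 110.
Observation 77 falls in the class 130 – <140.
L = 130, CF = 71, f = 28, h = 10.
P70 = 130 + ((77 − 71)/28)·10 = 130 + 2.14286 = 132.143.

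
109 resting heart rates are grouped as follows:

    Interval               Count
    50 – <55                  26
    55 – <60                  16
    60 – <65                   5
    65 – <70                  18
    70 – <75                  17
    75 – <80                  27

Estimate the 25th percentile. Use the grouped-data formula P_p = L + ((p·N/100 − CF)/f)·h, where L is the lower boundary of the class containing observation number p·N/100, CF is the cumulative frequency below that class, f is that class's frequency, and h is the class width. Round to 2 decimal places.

55.39

N = 109; target position k = 25/100 · 109 = 27.25.
Cumulative frequencies: 26, 42, 47, 65, 82, 109.
Observation 27.25 falls in the class 55 – <60.
L = 55, CF = 26, f = 16, h = 5.
P25 = 55 + ((27.25 − 26)/16)·5 = 55 + 0.390625 = 55.3906.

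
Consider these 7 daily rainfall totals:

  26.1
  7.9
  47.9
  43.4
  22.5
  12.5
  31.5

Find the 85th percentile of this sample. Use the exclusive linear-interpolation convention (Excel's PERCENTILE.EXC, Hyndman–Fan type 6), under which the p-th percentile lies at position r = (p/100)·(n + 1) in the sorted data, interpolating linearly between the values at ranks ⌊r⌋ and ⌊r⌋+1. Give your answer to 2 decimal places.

Sorted: 7.9, 12.5, 22.5, 26.1, 31.5, 43.4, 47.9.
n = 7.
r = (85/100)·(7 + 1) = 6.8.
Rank 6 is 43.4 and rank 7 is 47.9.
Interpolate: 43.4 + 0.8·(47.9 − 43.4) = 43.4 + 0.8·4.5 = 47.

47.00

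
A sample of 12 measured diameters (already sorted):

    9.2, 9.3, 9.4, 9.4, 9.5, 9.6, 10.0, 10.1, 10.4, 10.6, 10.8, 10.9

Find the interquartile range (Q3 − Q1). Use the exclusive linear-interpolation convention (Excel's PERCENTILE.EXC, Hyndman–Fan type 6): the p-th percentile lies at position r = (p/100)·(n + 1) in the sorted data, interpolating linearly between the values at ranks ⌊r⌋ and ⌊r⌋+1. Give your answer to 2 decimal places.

1.15

n = 12.
P25: r = 3.25; ranks 3–4 are 9.4, 9.4; interpolating gives 9.4.
P75: r = 9.75; ranks 9–10 are 10.4, 10.6; interpolating gives 10.55.
Difference: 10.55 − 9.4 = 1.15.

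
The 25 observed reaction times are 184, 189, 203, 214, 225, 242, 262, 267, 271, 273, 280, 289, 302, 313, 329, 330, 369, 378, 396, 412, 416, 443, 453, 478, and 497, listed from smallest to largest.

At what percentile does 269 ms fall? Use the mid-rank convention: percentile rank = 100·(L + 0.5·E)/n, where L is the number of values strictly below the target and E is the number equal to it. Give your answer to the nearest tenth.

Count below 269: L = 8; count equal: E = 0; n = 25.
Percentile rank = 100·(8 + 0.5·0)/25 = 100·8/25 = 32.

32.0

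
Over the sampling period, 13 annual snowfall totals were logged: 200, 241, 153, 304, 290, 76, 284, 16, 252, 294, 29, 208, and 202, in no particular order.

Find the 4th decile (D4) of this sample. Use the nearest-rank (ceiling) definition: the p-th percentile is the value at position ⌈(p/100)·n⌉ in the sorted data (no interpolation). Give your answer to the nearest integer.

Sorted: 16, 29, 76, 153, 200, 202, 208, 241, 252, 284, 290, 294, 304.
n = 13.
Position = ⌈40/100 · 13⌉ = ⌈5.2⌉ = 6.
The value at rank 6 is 202.

202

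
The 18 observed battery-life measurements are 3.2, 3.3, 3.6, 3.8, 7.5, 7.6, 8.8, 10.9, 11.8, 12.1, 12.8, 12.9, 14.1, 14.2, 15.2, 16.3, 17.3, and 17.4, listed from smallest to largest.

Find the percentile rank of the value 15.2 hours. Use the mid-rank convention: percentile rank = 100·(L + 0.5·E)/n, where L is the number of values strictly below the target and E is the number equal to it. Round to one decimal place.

80.6

Count below 15.2: L = 14; count equal: E = 1; n = 18.
Percentile rank = 100·(14 + 0.5·1)/18 = 100·14.5/18 = 80.56.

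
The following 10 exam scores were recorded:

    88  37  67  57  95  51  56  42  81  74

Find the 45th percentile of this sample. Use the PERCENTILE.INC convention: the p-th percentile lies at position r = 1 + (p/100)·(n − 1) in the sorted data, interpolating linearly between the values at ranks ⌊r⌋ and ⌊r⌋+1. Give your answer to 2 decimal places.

Sorted: 37, 42, 51, 56, 57, 67, 74, 81, 88, 95.
n = 10.
r = 1 + (45/100)·(10 − 1) = 1 + 4.05 = 5.05.
Rank 5 is 57 and rank 6 is 67.
Interpolate: 57 + 0.05·(67 − 57) = 57 + 0.05·10 = 57.5.

57.50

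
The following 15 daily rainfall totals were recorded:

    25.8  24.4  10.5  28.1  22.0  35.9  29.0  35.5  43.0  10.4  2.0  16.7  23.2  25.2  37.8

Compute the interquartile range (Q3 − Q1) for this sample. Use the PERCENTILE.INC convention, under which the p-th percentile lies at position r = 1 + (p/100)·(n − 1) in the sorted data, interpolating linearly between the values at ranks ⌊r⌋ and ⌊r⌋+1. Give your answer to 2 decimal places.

Sorted: 2.0, 10.4, 10.5, 16.7, 22.0, 23.2, 24.4, 25.2, 25.8, 28.1, 29.0, 35.5, 35.9, 37.8, 43.0.
n = 15.
P25: r = 4.5; ranks 4–5 are 16.7, 22.0; interpolating gives 19.35.
P75: r = 11.5; ranks 11–12 are 29.0, 35.5; interpolating gives 32.25.
Difference: 32.25 − 19.35 = 12.9.

12.90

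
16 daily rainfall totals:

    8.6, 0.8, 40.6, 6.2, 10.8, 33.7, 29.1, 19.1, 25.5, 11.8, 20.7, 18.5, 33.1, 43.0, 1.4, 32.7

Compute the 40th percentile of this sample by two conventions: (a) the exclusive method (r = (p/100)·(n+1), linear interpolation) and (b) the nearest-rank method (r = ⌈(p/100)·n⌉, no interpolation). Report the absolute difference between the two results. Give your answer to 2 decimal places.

Sorted: 0.8, 1.4, 6.2, 8.6, 10.8, 11.8, 18.5, 19.1, 20.7, 25.5, 29.1, 32.7, 33.1, 33.7, 40.6, 43.0.
n = 16.
(a) r = 6.8; between ranks 6 (11.8) and 7 (18.5): 17.16.
(b) the nearest-rank method: rank 7 → 18.5.
|17.16 − 18.5| = 1.34.

1.34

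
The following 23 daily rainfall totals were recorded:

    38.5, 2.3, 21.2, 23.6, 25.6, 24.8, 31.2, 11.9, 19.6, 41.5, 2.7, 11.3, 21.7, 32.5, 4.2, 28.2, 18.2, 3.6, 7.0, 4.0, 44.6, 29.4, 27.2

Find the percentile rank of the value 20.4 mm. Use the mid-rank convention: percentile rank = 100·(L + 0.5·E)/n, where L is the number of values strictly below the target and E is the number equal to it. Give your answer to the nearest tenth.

Sorted: 2.3, 2.7, 3.6, 4.0, 4.2, 7.0, 11.3, 11.9, 18.2, 19.6, 21.2, 21.7, 23.6, 24.8, 25.6, 27.2, 28.2, 29.4, 31.2, 32.5, 38.5, 41.5, 44.6.
Count below 20.4: L = 10; count equal: E = 0; n = 23.
Percentile rank = 100·(10 + 0.5·0)/23 = 100·10/23 = 43.48.

43.5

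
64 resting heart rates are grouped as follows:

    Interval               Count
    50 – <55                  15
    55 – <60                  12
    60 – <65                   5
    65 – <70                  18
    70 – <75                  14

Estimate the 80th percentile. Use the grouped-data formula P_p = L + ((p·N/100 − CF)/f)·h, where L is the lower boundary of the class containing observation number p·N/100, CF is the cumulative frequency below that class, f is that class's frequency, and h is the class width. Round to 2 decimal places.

70.43

N = 64; target position k = 80/100 · 64 = 51.2.
Cumulative frequencies: 15, 27, 32, 50, 64.
Observation 51.2 falls in the class 70 – <75.
L = 70, CF = 50, f = 14, h = 5.
P80 = 70 + ((51.2 − 50)/14)·5 = 70 + 0.428571 = 70.4286.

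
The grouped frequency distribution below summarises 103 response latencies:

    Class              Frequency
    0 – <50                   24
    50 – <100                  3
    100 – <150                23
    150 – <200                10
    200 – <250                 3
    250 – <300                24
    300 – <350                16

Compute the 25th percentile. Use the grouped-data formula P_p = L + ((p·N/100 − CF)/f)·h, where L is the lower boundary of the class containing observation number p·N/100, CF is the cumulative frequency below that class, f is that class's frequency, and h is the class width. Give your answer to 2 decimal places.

79.17

N = 103; target position k = 25/100 · 103 = 25.75.
Cumulative frequencies: 24, 27, 50, 60, 63, 87, 103.
Observation 25.75 falls in the class 50 – <100.
L = 50, CF = 24, f = 3, h = 50.
P25 = 50 + ((25.75 − 24)/3)·50 = 50 + 29.1667 = 79.1667.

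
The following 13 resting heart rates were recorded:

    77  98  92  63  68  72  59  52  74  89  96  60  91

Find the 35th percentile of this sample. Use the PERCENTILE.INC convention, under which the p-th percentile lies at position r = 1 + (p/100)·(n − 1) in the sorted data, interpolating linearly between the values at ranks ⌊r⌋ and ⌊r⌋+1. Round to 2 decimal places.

68.80

Sorted: 52, 59, 60, 63, 68, 72, 74, 77, 89, 91, 92, 96, 98.
n = 13.
r = 1 + (35/100)·(13 − 1) = 1 + 4.2 = 5.2.
Rank 5 is 68 and rank 6 is 72.
Interpolate: 68 + 0.2·(72 − 68) = 68 + 0.2·4 = 68.8.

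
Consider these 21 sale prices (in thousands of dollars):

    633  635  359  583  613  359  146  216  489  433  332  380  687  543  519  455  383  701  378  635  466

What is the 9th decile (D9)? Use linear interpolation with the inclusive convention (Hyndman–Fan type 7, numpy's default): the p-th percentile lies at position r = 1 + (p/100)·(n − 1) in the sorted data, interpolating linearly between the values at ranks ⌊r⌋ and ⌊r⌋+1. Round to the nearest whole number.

Sorted: 146, 216, 332, 359, 359, 378, 380, 383, 433, 455, 466, 489, 519, 543, 583, 613, 633, 635, 635, 687, 701.
n = 21.
r = 1 + (90/100)·(21 − 1) = 1 + 18 = 19.
r is an integer, so P90 is the value at rank 19: 635.

635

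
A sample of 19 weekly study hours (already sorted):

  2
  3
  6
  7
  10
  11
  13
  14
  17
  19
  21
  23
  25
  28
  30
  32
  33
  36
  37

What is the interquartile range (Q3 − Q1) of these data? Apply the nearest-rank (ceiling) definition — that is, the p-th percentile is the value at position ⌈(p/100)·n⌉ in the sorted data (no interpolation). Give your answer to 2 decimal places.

n = 19.
P25: rank ⌈25/100·19⌉ = 5 → 10.
P75: rank ⌈75/100·19⌉ = 15 → 30.
Difference: 30 − 10 = 20.

20.00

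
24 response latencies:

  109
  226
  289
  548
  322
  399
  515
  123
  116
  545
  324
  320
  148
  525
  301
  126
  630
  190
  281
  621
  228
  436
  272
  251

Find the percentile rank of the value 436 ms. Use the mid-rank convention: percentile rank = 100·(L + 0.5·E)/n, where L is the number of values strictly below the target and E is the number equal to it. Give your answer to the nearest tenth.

72.9

Sorted: 109, 116, 123, 126, 148, 190, 226, 228, 251, 272, 281, 289, 301, 320, 322, 324, 399, 436, 515, 525, 545, 548, 621, 630.
Count below 436: L = 17; count equal: E = 1; n = 24.
Percentile rank = 100·(17 + 0.5·1)/24 = 100·17.5/24 = 72.92.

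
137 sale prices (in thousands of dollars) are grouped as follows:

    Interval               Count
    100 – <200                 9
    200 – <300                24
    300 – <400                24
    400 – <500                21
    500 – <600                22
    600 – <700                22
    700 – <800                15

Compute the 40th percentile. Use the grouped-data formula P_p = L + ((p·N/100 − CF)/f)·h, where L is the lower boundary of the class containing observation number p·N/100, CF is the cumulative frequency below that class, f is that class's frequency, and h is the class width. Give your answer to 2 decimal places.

N = 137; target position k = 40/100 · 137 = 54.8.
Cumulative frequencies: 9, 33, 57, 78, 100, 122, 137.
Observation 54.8 falls in the class 300 – <400.
L = 300, CF = 33, f = 24, h = 100.
P40 = 300 + ((54.8 − 33)/24)·100 = 300 + 90.8333 = 390.833.

390.83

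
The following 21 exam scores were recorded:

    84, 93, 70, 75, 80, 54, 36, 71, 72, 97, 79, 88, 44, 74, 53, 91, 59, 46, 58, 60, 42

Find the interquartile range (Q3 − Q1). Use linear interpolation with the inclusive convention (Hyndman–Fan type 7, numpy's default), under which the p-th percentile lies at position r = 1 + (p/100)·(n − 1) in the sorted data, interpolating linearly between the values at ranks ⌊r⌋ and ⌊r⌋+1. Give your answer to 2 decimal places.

26.00

Sorted: 36, 42, 44, 46, 53, 54, 58, 59, 60, 70, 71, 72, 74, 75, 79, 80, 84, 88, 91, 93, 97.
n = 21.
P25: r = 6 (integer) → 54.
P75: r = 16 (integer) → 80.
Difference: 80 − 54 = 26.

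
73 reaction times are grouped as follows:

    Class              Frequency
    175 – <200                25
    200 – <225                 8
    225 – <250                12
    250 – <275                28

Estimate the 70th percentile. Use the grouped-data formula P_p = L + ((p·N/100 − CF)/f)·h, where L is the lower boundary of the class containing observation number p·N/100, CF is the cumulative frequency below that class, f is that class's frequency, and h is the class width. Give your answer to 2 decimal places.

255.45

N = 73; target position k = 70/100 · 73 = 51.1.
Cumulative frequencies: 25, 33, 45, 73.
Observation 51.1 falls in the class 250 – <275.
L = 250, CF = 45, f = 28, h = 25.
P70 = 250 + ((51.1 − 45)/28)·25 = 250 + 5.44643 = 255.446.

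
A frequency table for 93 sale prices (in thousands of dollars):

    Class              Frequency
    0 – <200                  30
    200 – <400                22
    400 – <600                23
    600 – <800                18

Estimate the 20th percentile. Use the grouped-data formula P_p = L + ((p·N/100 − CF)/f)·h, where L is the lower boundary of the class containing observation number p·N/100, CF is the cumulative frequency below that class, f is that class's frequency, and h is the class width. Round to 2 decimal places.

N = 93; target position k = 20/100 · 93 = 18.6.
Cumulative frequencies: 30, 52, 75, 93.
Observation 18.6 falls in the class 0 – <200.
L = 0, CF = 0, f = 30, h = 200.
P20 = 0 + ((18.6 − 0)/30)·200 = 0 + 124 = 124.

124.00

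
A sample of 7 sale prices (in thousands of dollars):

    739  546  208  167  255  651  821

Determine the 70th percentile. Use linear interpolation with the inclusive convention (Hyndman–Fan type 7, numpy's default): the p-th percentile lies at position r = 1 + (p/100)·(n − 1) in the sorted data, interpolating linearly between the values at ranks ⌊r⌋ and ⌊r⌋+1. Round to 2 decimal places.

668.60

Sorted: 167, 208, 255, 546, 651, 739, 821.
n = 7.
r = 1 + (70/100)·(7 − 1) = 1 + 4.2 = 5.2.
Rank 5 is 651 and rank 6 is 739.
Interpolate: 651 + 0.2·(739 − 651) = 651 + 0.2·88 = 668.6.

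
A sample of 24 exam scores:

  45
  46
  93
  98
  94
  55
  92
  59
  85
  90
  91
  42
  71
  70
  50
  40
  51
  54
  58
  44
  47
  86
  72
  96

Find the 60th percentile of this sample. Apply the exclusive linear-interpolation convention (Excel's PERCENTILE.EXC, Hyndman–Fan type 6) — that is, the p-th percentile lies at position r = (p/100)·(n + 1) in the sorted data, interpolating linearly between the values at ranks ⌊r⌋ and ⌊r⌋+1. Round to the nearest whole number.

Sorted: 40, 42, 44, 45, 46, 47, 50, 51, 54, 55, 58, 59, 70, 71, 72, 85, 86, 90, 91, 92, 93, 94, 96, 98.
n = 24.
r = (60/100)·(24 + 1) = 15.
r is an integer, so P60 is the value at rank 15: 72.

72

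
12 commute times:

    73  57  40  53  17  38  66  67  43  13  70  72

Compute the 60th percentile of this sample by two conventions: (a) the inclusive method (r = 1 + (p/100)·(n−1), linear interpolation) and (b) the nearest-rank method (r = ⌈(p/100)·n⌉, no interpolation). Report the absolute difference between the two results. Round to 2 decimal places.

Sorted: 13, 17, 38, 40, 43, 53, 57, 66, 67, 70, 72, 73.
n = 12.
(a) r = 7.6; between ranks 7 (57) and 8 (66): 62.4.
(b) the nearest-rank method: rank 8 → 66.
|62.4 − 66| = 3.6.

3.60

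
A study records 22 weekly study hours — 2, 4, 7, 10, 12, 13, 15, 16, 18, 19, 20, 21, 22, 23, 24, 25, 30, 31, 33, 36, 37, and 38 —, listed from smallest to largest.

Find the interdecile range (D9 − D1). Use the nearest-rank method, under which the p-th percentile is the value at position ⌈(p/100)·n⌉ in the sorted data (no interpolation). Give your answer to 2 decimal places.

n = 22.
P10: rank ⌈10/100·22⌉ = 3 → 7.
P90: rank ⌈90/100·22⌉ = 20 → 36.
Difference: 36 − 7 = 29.

29.00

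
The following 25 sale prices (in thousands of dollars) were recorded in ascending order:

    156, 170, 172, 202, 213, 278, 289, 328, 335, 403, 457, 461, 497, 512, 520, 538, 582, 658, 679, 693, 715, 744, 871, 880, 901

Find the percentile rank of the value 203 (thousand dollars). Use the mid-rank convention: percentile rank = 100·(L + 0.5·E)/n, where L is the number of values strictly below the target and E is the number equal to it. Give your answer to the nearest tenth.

16.0

Count below 203: L = 4; count equal: E = 0; n = 25.
Percentile rank = 100·(4 + 0.5·0)/25 = 100·4/25 = 16.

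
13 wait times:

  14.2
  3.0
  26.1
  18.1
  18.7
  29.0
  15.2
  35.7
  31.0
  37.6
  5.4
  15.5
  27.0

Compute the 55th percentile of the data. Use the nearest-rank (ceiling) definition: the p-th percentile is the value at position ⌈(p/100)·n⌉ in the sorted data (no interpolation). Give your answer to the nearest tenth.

26.1

Sorted: 3.0, 5.4, 14.2, 15.2, 15.5, 18.1, 18.7, 26.1, 27.0, 29.0, 31.0, 35.7, 37.6.
n = 13.
Position = ⌈55/100 · 13⌉ = ⌈7.15⌉ = 8.
The value at rank 8 is 26.1.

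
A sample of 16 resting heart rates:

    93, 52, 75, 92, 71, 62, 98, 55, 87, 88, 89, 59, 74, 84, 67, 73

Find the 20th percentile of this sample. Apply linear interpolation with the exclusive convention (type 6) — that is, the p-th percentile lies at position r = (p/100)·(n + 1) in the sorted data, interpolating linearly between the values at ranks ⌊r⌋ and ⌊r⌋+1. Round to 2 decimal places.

60.20

Sorted: 52, 55, 59, 62, 67, 71, 73, 74, 75, 84, 87, 88, 89, 92, 93, 98.
n = 16.
r = (20/100)·(16 + 1) = 3.4.
Rank 3 is 59 and rank 4 is 62.
Interpolate: 59 + 0.4·(62 − 59) = 59 + 0.4·3 = 60.2.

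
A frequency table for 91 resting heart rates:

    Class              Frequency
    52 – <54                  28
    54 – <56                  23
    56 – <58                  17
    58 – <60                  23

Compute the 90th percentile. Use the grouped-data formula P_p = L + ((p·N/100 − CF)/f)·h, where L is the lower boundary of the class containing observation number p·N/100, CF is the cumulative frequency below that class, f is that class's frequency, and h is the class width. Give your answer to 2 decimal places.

N = 91; target position k = 90/100 · 91 = 81.9.
Cumulative frequencies: 28, 51, 68, 91.
Observation 81.9 falls in the class 58 – <60.
L = 58, CF = 68, f = 23, h = 2.
P90 = 58 + ((81.9 − 68)/23)·2 = 58 + 1.2087 = 59.2087.

59.21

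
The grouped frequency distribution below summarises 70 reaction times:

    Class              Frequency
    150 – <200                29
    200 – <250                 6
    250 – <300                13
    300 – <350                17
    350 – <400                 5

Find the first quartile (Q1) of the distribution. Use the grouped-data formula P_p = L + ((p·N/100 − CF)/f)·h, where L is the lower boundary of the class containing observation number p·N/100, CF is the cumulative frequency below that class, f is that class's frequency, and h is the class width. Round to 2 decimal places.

N = 70; target position k = 25/100 · 70 = 17.5.
Cumulative frequencies: 29, 35, 48, 65, 70.
Observation 17.5 falls in the class 150 – <200.
L = 150, CF = 0, f = 29, h = 50.
P25 = 150 + ((17.5 − 0)/29)·50 = 150 + 30.1724 = 180.172.

180.17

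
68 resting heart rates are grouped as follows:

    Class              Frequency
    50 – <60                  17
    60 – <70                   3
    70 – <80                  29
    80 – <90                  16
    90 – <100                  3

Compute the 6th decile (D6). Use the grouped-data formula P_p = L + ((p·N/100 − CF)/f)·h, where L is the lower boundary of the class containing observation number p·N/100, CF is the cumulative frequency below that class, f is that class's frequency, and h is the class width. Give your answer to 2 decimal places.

N = 68; target position k = 60/100 · 68 = 40.8.
Cumulative frequencies: 17, 20, 49, 65, 68.
Observation 40.8 falls in the class 70 – <80.
L = 70, CF = 20, f = 29, h = 10.
P60 = 70 + ((40.8 − 20)/29)·10 = 70 + 7.17241 = 77.1724.

77.17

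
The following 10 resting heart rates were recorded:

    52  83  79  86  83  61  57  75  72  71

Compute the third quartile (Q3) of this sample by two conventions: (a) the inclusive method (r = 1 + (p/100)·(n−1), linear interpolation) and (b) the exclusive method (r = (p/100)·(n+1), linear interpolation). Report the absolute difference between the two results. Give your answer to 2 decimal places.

1.00

Sorted: 52, 57, 61, 71, 72, 75, 79, 83, 83, 86.
n = 10.
(a) r = 7.75; between ranks 7 (79) and 8 (83): 82.
(b) r = 8.25; between ranks 8 (83) and 9 (83): 83.
|82 − 83| = 1.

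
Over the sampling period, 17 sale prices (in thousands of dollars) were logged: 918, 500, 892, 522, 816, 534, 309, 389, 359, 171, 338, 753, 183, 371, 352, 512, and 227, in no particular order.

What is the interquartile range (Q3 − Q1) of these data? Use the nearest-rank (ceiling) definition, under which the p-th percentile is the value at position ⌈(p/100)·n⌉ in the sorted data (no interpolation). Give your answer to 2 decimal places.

Sorted: 171, 183, 227, 309, 338, 352, 359, 371, 389, 500, 512, 522, 534, 753, 816, 892, 918.
n = 17.
P25: rank ⌈25/100·17⌉ = 5 → 338.
P75: rank ⌈75/100·17⌉ = 13 → 534.
Difference: 534 − 338 = 196.

196.00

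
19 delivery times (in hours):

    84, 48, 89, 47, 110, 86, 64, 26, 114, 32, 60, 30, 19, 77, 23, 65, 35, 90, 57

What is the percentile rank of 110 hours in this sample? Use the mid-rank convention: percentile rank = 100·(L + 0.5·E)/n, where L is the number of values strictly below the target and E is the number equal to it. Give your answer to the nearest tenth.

Sorted: 19, 23, 26, 30, 32, 35, 47, 48, 57, 60, 64, 65, 77, 84, 86, 89, 90, 110, 114.
Count below 110: L = 17; count equal: E = 1; n = 19.
Percentile rank = 100·(17 + 0.5·1)/19 = 100·17.5/19 = 92.11.

92.1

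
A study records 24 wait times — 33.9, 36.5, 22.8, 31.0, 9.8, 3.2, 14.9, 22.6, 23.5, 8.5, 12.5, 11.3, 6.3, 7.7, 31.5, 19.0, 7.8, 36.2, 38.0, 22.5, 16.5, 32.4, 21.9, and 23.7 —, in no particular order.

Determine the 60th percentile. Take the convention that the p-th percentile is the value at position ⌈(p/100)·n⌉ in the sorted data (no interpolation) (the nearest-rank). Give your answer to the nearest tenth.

Sorted: 3.2, 6.3, 7.7, 7.8, 8.5, 9.8, 11.3, 12.5, 14.9, 16.5, 19.0, 21.9, 22.5, 22.6, 22.8, 23.5, 23.7, 31.0, 31.5, 32.4, 33.9, 36.2, 36.5, 38.0.
n = 24.
Position = ⌈60/100 · 24⌉ = ⌈14.4⌉ = 15.
The value at rank 15 is 22.8.

22.8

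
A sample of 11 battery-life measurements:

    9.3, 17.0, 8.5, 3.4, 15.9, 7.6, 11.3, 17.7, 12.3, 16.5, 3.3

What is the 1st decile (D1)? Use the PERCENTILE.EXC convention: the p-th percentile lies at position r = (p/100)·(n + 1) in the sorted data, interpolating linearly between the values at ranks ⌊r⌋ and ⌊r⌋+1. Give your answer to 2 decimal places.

3.32

Sorted: 3.3, 3.4, 7.6, 8.5, 9.3, 11.3, 12.3, 15.9, 16.5, 17.0, 17.7.
n = 11.
r = (10/100)·(11 + 1) = 1.2.
Rank 1 is 3.3 and rank 2 is 3.4.
Interpolate: 3.3 + 0.2·(3.4 − 3.3) = 3.3 + 0.2·0.1 = 3.32.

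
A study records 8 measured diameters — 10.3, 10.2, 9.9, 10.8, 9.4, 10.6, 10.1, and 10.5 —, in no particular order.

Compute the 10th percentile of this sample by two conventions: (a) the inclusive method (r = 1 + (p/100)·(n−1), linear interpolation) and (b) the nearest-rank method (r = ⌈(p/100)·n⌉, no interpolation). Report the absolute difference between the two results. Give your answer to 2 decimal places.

0.35

Sorted: 9.4, 9.9, 10.1, 10.2, 10.3, 10.5, 10.6, 10.8.
n = 8.
(a) r = 1.7; between ranks 1 (9.4) and 2 (9.9): 9.75.
(b) the nearest-rank method: rank 1 → 9.4.
|9.75 − 9.4| = 0.35.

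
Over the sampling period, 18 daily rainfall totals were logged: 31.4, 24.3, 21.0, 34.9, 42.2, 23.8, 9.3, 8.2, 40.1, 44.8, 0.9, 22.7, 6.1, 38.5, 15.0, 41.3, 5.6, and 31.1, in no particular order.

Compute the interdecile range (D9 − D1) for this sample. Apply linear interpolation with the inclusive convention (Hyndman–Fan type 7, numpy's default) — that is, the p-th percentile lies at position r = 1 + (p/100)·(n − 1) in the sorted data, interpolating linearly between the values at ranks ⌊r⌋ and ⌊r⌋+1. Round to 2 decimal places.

Sorted: 0.9, 5.6, 6.1, 8.2, 9.3, 15.0, 21.0, 22.7, 23.8, 24.3, 31.1, 31.4, 34.9, 38.5, 40.1, 41.3, 42.2, 44.8.
n = 18.
P10: r = 2.7; ranks 2–3 are 5.6, 6.1; interpolating gives 5.95.
P90: r = 16.3; ranks 16–17 are 41.3, 42.2; interpolating gives 41.57.
Difference: 41.57 − 5.95 = 35.62.

35.62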